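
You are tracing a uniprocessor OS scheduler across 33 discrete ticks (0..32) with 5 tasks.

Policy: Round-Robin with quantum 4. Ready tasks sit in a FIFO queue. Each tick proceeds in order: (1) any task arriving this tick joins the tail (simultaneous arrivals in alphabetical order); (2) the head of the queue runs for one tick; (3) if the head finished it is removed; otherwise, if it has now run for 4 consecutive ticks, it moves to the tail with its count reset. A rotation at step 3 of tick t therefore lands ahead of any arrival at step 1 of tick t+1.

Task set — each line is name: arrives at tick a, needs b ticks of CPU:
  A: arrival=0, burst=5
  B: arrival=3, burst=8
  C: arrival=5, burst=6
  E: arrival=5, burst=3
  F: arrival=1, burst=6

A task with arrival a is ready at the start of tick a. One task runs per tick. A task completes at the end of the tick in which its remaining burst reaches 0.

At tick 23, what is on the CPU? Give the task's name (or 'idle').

running at tick 23 = B

t=0: queue=[A] q_used=0 → run A
t=1: queue=[A,F] q_used=1 → run A
t=2: queue=[A,F] q_used=2 → run A
t=3: queue=[A,F,B] q_used=3 → run A
t=4: queue=[F,B,A] q_used=0 → run F
t=5: queue=[F,B,A,C,E] q_used=1 → run F
t=6: queue=[F,B,A,C,E] q_used=2 → run F
t=7: queue=[F,B,A,C,E] q_used=3 → run F
t=8: queue=[B,A,C,E,F] q_used=0 → run B
t=9: queue=[B,A,C,E,F] q_used=1 → run B
t=10: queue=[B,A,C,E,F] q_used=2 → run B
t=11: queue=[B,A,C,E,F] q_used=3 → run B
t=12: queue=[A,C,E,F,B] q_used=0 → run A
t=13: queue=[C,E,F,B] q_used=0 → run C
t=14: queue=[C,E,F,B] q_used=1 → run C
t=15: queue=[C,E,F,B] q_used=2 → run C
t=16: queue=[C,E,F,B] q_used=3 → run C
t=17: queue=[E,F,B,C] q_used=0 → run E
t=18: queue=[E,F,B,C] q_used=1 → run E
t=19: queue=[E,F,B,C] q_used=2 → run E
t=20: queue=[F,B,C] q_used=0 → run F
t=21: queue=[F,B,C] q_used=1 → run F
t=22: queue=[B,C] q_used=0 → run B
t=23: queue=[B,C] q_used=1 → run B
t=24: queue=[B,C] q_used=2 → run B
t=25: queue=[B,C] q_used=3 → run B
t=26: queue=[C] q_used=0 → run C
t=27: queue=[C] q_used=1 → run C
t=28: (idle)
t=29: (idle)
t=30: (idle)
t=31: (idle)
t=32: (idle)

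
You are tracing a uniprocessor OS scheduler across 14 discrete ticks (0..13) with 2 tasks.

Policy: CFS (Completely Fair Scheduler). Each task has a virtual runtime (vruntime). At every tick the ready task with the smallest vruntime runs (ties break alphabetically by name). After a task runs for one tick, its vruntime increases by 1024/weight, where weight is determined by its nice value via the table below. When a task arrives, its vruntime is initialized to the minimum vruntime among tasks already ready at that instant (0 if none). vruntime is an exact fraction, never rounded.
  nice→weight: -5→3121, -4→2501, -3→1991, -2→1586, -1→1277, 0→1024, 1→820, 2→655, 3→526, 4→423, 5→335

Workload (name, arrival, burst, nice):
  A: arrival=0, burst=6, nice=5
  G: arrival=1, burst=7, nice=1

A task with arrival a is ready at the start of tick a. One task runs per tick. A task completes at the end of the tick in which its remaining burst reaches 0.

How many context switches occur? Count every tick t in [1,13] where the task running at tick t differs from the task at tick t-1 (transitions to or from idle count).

context switches = 7

t=0: vr[A=0] → run A
t=1: vr[A=1024/335 G=1024/335] → run A
t=2: vr[A=2048/335 G=1024/335] → run G
t=3: vr[A=2048/335 G=59136/13735] → run G
t=4: vr[A=2048/335 G=76288/13735] → run G
t=5: vr[A=2048/335 G=18688/2747] → run A
t=6: vr[A=3072/335 G=18688/2747] → run G
t=7: vr[A=3072/335 G=110592/13735] → run G
t=8: vr[A=3072/335 G=127744/13735] → run A
t=9: vr[A=4096/335 G=127744/13735] → run G
t=10: vr[A=4096/335 G=144896/13735] → run G
t=11: vr[A=4096/335] → run A
t=12: vr[A=1024/67] → run A
t=13: (idle)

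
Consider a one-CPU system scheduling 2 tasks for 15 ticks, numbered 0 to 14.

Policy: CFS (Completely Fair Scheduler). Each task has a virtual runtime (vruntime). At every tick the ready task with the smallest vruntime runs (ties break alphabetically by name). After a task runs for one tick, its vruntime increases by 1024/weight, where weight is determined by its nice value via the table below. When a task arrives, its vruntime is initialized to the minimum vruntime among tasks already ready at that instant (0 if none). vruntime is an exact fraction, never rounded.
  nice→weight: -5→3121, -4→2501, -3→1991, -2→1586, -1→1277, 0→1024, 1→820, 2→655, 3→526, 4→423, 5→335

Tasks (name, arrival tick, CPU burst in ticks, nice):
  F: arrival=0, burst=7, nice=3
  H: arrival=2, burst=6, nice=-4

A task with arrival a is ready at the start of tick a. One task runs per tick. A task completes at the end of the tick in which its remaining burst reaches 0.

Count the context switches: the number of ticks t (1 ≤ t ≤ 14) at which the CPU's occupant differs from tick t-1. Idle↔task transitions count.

t=0: vr[F=0] → run F
t=1: vr[F=512/263] → run F
t=2: vr[F=1024/263 H=1024/263] → run F
t=3: vr[F=1536/263 H=1024/263] → run H
t=4: vr[F=1536/263 H=2830336/657763] → run H
t=5: vr[F=1536/263 H=3099648/657763] → run H
t=6: vr[F=1536/263 H=3368960/657763] → run H
t=7: vr[F=1536/263 H=3638272/657763] → run H
t=8: vr[F=1536/263 H=3907584/657763] → run F
t=9: vr[F=2048/263 H=3907584/657763] → run H
t=10: vr[F=2048/263] → run F
t=11: vr[F=2560/263] → run F
t=12: vr[F=3072/263] → run F
t=13: (idle)
t=14: (idle)

context switches = 5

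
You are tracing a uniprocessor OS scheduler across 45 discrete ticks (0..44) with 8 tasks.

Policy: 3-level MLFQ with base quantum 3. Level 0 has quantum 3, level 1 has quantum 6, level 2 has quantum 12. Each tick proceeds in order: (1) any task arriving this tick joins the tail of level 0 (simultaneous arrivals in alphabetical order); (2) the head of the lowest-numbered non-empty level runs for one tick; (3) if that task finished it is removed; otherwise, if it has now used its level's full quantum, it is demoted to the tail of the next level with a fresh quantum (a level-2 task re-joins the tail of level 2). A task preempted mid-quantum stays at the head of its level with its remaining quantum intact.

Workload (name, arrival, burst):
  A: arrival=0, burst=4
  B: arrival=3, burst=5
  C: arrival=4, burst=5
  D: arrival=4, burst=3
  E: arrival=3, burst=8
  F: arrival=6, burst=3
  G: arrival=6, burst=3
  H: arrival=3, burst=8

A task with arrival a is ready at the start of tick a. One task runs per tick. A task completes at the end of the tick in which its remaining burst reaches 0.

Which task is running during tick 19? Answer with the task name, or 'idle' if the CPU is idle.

running at tick 19 = F

t=0: L0/L1/L2 = A/-/- → run A
t=1: L0/L1/L2 = A/-/- → run A
t=2: L0/L1/L2 = A/-/- → run A
t=3: L0/L1/L2 = BEH/A/- → run B
t=4: L0/L1/L2 = BEHCD/A/- → run B
t=5: L0/L1/L2 = BEHCD/A/- → run B
t=6: L0/L1/L2 = EHCDFG/AB/- → run E
t=7: L0/L1/L2 = EHCDFG/AB/- → run E
t=8: L0/L1/L2 = EHCDFG/AB/- → run E
t=9: L0/L1/L2 = HCDFG/ABE/- → run H
t=10: L0/L1/L2 = HCDFG/ABE/- → run H
t=11: L0/L1/L2 = HCDFG/ABE/- → run H
t=12: L0/L1/L2 = CDFG/ABEH/- → run C
t=13: L0/L1/L2 = CDFG/ABEH/- → run C
t=14: L0/L1/L2 = CDFG/ABEH/- → run C
t=15: L0/L1/L2 = DFG/ABEHC/- → run D
t=16: L0/L1/L2 = DFG/ABEHC/- → run D
t=17: L0/L1/L2 = DFG/ABEHC/- → run D
t=18: L0/L1/L2 = FG/ABEHC/- → run F
t=19: L0/L1/L2 = FG/ABEHC/- → run F
t=20: L0/L1/L2 = FG/ABEHC/- → run F
t=21: L0/L1/L2 = G/ABEHC/- → run G
t=22: L0/L1/L2 = G/ABEHC/- → run G
t=23: L0/L1/L2 = G/ABEHC/- → run G
t=24: L0/L1/L2 = -/ABEHC/- → run A
t=25: L0/L1/L2 = -/BEHC/- → run B
t=26: L0/L1/L2 = -/BEHC/- → run B
t=27: L0/L1/L2 = -/EHC/- → run E
t=28: L0/L1/L2 = -/EHC/- → run E
t=29: L0/L1/L2 = -/EHC/- → run E
t=30: L0/L1/L2 = -/EHC/- → run E
t=31: L0/L1/L2 = -/EHC/- → run E
t=32: L0/L1/L2 = -/HC/- → run H
t=33: L0/L1/L2 = -/HC/- → run H
t=34: L0/L1/L2 = -/HC/- → run H
t=35: L0/L1/L2 = -/HC/- → run H
t=36: L0/L1/L2 = -/HC/- → run H
t=37: L0/L1/L2 = -/C/- → run C
t=38: L0/L1/L2 = -/C/- → run C
t=39: (idle)
t=40: (idle)
t=41: (idle)
t=42: (idle)
t=43: (idle)
t=44: (idle)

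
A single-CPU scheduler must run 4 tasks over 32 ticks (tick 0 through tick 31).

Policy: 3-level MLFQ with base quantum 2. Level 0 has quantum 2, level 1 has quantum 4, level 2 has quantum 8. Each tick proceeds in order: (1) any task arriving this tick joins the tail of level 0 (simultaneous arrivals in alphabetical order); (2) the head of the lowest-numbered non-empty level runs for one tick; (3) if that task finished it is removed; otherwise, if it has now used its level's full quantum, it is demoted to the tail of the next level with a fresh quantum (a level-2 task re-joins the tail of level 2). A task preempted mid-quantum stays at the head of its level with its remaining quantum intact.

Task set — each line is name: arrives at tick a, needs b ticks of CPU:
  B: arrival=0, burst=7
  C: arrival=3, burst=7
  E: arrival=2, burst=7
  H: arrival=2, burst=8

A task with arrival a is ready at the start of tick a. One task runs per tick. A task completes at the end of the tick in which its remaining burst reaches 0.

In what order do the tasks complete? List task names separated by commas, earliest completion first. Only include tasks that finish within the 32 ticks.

t=0: L0/L1/L2 = B/-/- → run B
t=1: L0/L1/L2 = B/-/- → run B
t=2: L0/L1/L2 = EH/B/- → run E
t=3: L0/L1/L2 = EHC/B/- → run E
t=4: L0/L1/L2 = HC/BE/- → run H
t=5: L0/L1/L2 = HC/BE/- → run H
t=6: L0/L1/L2 = C/BEH/- → run C
t=7: L0/L1/L2 = C/BEH/- → run C
t=8: L0/L1/L2 = -/BEHC/- → run B
t=9: L0/L1/L2 = -/BEHC/- → run B
t=10: L0/L1/L2 = -/BEHC/- → run B
t=11: L0/L1/L2 = -/BEHC/- → run B
t=12: L0/L1/L2 = -/EHC/B → run E
t=13: L0/L1/L2 = -/EHC/B → run E
t=14: L0/L1/L2 = -/EHC/B → run E
t=15: L0/L1/L2 = -/EHC/B → run E
t=16: L0/L1/L2 = -/HC/BE → run H
t=17: L0/L1/L2 = -/HC/BE → run H
t=18: L0/L1/L2 = -/HC/BE → run H
t=19: L0/L1/L2 = -/HC/BE → run H
t=20: L0/L1/L2 = -/C/BEH → run C
t=21: L0/L1/L2 = -/C/BEH → run C
t=22: L0/L1/L2 = -/C/BEH → run C
t=23: L0/L1/L2 = -/C/BEH → run C
t=24: L0/L1/L2 = -/-/BEHC → run B
t=25: L0/L1/L2 = -/-/EHC → run E
t=26: L0/L1/L2 = -/-/HC → run H
t=27: L0/L1/L2 = -/-/HC → run H
t=28: L0/L1/L2 = -/-/C → run C
t=29: (idle)
t=30: (idle)
t=31: (idle)

completion order = B, E, H, C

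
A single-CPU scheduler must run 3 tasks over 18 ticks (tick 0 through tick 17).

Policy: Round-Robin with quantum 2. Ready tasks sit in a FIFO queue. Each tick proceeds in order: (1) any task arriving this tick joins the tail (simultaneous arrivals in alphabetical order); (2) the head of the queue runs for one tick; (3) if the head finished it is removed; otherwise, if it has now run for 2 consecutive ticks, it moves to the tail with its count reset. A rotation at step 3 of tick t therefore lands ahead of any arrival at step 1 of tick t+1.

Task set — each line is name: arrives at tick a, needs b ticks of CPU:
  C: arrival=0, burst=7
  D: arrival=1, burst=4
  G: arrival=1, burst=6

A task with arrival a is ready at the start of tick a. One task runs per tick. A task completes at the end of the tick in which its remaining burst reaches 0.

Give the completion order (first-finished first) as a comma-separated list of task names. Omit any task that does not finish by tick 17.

t=0: queue=[C] q_used=0 → run C
t=1: queue=[C,D,G] q_used=1 → run C
t=2: queue=[D,G,C] q_used=0 → run D
t=3: queue=[D,G,C] q_used=1 → run D
t=4: queue=[G,C,D] q_used=0 → run G
t=5: queue=[G,C,D] q_used=1 → run G
t=6: queue=[C,D,G] q_used=0 → run C
t=7: queue=[C,D,G] q_used=1 → run C
t=8: queue=[D,G,C] q_used=0 → run D
t=9: queue=[D,G,C] q_used=1 → run D
t=10: queue=[G,C] q_used=0 → run G
t=11: queue=[G,C] q_used=1 → run G
t=12: queue=[C,G] q_used=0 → run C
t=13: queue=[C,G] q_used=1 → run C
t=14: queue=[G,C] q_used=0 → run G
t=15: queue=[G,C] q_used=1 → run G
t=16: queue=[C] q_used=0 → run C
t=17: (idle)

completion order = D, G, C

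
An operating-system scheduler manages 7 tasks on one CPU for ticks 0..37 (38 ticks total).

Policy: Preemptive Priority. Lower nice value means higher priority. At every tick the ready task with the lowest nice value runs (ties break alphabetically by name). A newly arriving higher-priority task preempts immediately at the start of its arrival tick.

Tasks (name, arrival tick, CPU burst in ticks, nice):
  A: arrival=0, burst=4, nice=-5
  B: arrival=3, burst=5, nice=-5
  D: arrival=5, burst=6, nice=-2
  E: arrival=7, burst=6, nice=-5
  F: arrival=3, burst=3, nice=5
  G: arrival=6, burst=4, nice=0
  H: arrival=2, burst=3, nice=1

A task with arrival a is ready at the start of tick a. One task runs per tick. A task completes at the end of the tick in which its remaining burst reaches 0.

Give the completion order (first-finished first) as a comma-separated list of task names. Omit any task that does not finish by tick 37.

completion order = A, B, E, D, G, H, F

t=0: ready={A} → run A
t=1: ready={A} → run A
t=2: ready={A,H} → run A
t=3: ready={A,B,F,H} → run A
t=4: ready={B,F,H} → run B
t=5: ready={B,D,F,H} → run B
t=6: ready={B,D,F,G,H} → run B
t=7: ready={B,D,E,F,G,H} → run B
t=8: ready={B,D,E,F,G,H} → run B
t=9: ready={D,E,F,G,H} → run E
t=10: ready={D,E,F,G,H} → run E
t=11: ready={D,E,F,G,H} → run E
t=12: ready={D,E,F,G,H} → run E
t=13: ready={D,E,F,G,H} → run E
t=14: ready={D,E,F,G,H} → run E
t=15: ready={D,F,G,H} → run D
t=16: ready={D,F,G,H} → run D
t=17: ready={D,F,G,H} → run D
t=18: ready={D,F,G,H} → run D
t=19: ready={D,F,G,H} → run D
t=20: ready={D,F,G,H} → run D
t=21: ready={F,G,H} → run G
t=22: ready={F,G,H} → run G
t=23: ready={F,G,H} → run G
t=24: ready={F,G,H} → run G
t=25: ready={F,H} → run H
t=26: ready={F,H} → run H
t=27: ready={F,H} → run H
t=28: ready={F} → run F
t=29: ready={F} → run F
t=30: ready={F} → run F
t=31: (idle)
t=32: (idle)
t=33: (idle)
t=34: (idle)
t=35: (idle)
t=36: (idle)
t=37: (idle)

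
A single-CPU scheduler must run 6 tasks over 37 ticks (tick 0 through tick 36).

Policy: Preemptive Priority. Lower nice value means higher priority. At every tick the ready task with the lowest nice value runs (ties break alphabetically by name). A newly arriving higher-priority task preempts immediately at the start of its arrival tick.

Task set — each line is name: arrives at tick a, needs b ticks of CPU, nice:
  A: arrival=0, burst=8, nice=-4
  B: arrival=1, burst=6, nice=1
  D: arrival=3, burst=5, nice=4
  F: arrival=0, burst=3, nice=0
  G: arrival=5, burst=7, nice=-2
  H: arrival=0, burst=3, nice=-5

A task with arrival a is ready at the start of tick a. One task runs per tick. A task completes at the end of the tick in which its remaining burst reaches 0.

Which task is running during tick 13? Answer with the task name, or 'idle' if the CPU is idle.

t=0: ready={A,F,H} → run H
t=1: ready={A,B,F,H} → run H
t=2: ready={A,B,F,H} → run H
t=3: ready={A,B,D,F} → run A
t=4: ready={A,B,D,F} → run A
t=5: ready={A,B,D,F,G} → run A
t=6: ready={A,B,D,F,G} → run A
t=7: ready={A,B,D,F,G} → run A
t=8: ready={A,B,D,F,G} → run A
t=9: ready={A,B,D,F,G} → run A
t=10: ready={A,B,D,F,G} → run A
t=11: ready={B,D,F,G} → run G
t=12: ready={B,D,F,G} → run G
t=13: ready={B,D,F,G} → run G
t=14: ready={B,D,F,G} → run G
t=15: ready={B,D,F,G} → run G
t=16: ready={B,D,F,G} → run G
t=17: ready={B,D,F,G} → run G
t=18: ready={B,D,F} → run F
t=19: ready={B,D,F} → run F
t=20: ready={B,D,F} → run F
t=21: ready={B,D} → run B
t=22: ready={B,D} → run B
t=23: ready={B,D} → run B
t=24: ready={B,D} → run B
t=25: ready={B,D} → run B
t=26: ready={B,D} → run B
t=27: ready={D} → run D
t=28: ready={D} → run D
t=29: ready={D} → run D
t=30: ready={D} → run D
t=31: ready={D} → run D
t=32: (idle)
t=33: (idle)
t=34: (idle)
t=35: (idle)
t=36: (idle)

running at tick 13 = G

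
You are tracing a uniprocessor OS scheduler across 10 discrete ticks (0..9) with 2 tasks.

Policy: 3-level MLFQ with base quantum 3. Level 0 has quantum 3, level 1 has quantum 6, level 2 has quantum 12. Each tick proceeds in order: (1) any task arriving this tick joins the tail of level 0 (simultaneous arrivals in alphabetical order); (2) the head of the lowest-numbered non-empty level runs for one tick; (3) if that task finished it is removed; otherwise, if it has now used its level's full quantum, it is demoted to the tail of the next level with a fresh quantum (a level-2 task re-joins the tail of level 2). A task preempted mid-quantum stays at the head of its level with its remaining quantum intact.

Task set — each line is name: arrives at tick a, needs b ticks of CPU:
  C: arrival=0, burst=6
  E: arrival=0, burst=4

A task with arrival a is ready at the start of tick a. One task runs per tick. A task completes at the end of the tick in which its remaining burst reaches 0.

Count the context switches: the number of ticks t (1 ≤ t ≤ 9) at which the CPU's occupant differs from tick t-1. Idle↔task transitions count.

context switches = 3

t=0: L0/L1/L2 = CE/-/- → run C
t=1: L0/L1/L2 = CE/-/- → run C
t=2: L0/L1/L2 = CE/-/- → run C
t=3: L0/L1/L2 = E/C/- → run E
t=4: L0/L1/L2 = E/C/- → run E
t=5: L0/L1/L2 = E/C/- → run E
t=6: L0/L1/L2 = -/CE/- → run C
t=7: L0/L1/L2 = -/CE/- → run C
t=8: L0/L1/L2 = -/CE/- → run C
t=9: L0/L1/L2 = -/E/- → run E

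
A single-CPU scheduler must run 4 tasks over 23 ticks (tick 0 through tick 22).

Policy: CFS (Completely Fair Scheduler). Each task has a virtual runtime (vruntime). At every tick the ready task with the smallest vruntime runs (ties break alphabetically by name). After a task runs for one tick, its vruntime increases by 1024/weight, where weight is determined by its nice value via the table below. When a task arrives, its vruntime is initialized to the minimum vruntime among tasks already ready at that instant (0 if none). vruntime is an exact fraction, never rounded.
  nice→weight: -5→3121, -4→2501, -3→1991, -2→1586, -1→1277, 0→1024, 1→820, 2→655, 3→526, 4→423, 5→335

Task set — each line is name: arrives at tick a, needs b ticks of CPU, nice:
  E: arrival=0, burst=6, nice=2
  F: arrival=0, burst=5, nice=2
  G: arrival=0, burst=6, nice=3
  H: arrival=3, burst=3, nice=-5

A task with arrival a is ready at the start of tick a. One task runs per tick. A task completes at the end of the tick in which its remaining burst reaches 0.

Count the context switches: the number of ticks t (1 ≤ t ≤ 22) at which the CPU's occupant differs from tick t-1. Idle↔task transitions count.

t=0: vr[E=0 F=0 G=0] → run E
t=1: vr[E=1024/655 F=0 G=0] → run F
t=2: vr[E=1024/655 F=1024/655 G=0] → run G
t=3: vr[E=1024/655 F=1024/655 G=512/263 H=1024/655] → run E
t=4: vr[E=2048/655 F=1024/655 G=512/263 H=1024/655] → run F
t=5: vr[E=2048/655 F=2048/655 G=512/263 H=1024/655] → run H
t=6: vr[E=2048/655 F=2048/655 G=512/263 H=3866624/2044255] → run H
t=7: vr[E=2048/655 F=2048/655 G=512/263 H=4537344/2044255] → run G
t=8: vr[E=2048/655 F=2048/655 G=1024/263 H=4537344/2044255] → run H
t=9: vr[E=2048/655 F=2048/655 G=1024/263] → run E
t=10: vr[E=3072/655 F=2048/655 G=1024/263] → run F
t=11: vr[E=3072/655 F=3072/655 G=1024/263] → run G
t=12: vr[E=3072/655 F=3072/655 G=1536/263] → run E
t=13: vr[E=4096/655 F=3072/655 G=1536/263] → run F
t=14: vr[E=4096/655 F=4096/655 G=1536/263] → run G
t=15: vr[E=4096/655 F=4096/655 G=2048/263] → run E
t=16: vr[E=1024/131 F=4096/655 G=2048/263] → run F
t=17: vr[E=1024/131 G=2048/263] → run G
t=18: vr[E=1024/131 G=2560/263] → run E
t=19: vr[G=2560/263] → run G
t=20: (idle)
t=21: (idle)
t=22: (idle)

context switches = 19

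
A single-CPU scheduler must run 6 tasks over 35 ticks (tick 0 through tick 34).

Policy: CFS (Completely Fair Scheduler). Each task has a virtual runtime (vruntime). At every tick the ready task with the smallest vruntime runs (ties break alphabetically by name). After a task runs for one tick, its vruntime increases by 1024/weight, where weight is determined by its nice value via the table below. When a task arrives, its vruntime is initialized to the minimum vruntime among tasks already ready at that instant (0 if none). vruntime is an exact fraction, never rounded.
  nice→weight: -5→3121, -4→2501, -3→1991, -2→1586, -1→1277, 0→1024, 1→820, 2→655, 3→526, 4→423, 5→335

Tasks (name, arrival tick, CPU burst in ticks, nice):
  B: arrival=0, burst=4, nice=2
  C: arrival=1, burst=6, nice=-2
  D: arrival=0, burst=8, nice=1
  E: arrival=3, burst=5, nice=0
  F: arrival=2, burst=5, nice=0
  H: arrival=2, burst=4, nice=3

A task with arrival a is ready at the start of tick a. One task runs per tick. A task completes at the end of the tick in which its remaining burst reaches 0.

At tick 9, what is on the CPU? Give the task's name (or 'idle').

running at tick 9 = D

t=0: vr[B=0 D=0] → run B
t=1: vr[B=1024/655 C=0 D=0] → run C
t=2: vr[B=1024/655 C=512/793 D=0 F=0 H=0] → run D
t=3: vr[B=1024/655 C=512/793 D=256/205 E=0 F=0 H=0] → run E
t=4: vr[B=1024/655 C=512/793 D=256/205 E=1 F=0 H=0] → run F
t=5: vr[B=1024/655 C=512/793 D=256/205 E=1 F=1 H=0] → run H
t=6: vr[B=1024/655 C=512/793 D=256/205 E=1 F=1 H=512/263] → run C
t=7: vr[B=1024/655 C=1024/793 D=256/205 E=1 F=1 H=512/263] → run E
t=8: vr[B=1024/655 C=1024/793 D=256/205 E=2 F=1 H=512/263] → run F
t=9: vr[B=1024/655 C=1024/793 D=256/205 E=2 F=2 H=512/263] → run D
t=10: vr[B=1024/655 C=1024/793 D=512/205 E=2 F=2 H=512/263] → run C
t=11: vr[B=1024/655 C=1536/793 D=512/205 E=2 F=2 H=512/263] → run B
t=12: vr[B=2048/655 C=1536/793 D=512/205 E=2 F=2 H=512/263] → run C
t=13: vr[B=2048/655 C=2048/793 D=512/205 E=2 F=2 H=512/263] → run H
t=14: vr[B=2048/655 C=2048/793 D=512/205 E=2 F=2 H=1024/263] → run E
t=15: vr[B=2048/655 C=2048/793 D=512/205 E=3 F=2 H=1024/263] → run F
t=16: vr[B=2048/655 C=2048/793 D=512/205 E=3 F=3 H=1024/263] → run D
t=17: vr[B=2048/655 C=2048/793 D=768/205 E=3 F=3 H=1024/263] → run C
t=18: vr[B=2048/655 C=2560/793 D=768/205 E=3 F=3 H=1024/263] → run E
t=19: vr[B=2048/655 C=2560/793 D=768/205 E=4 F=3 H=1024/263] → run F
t=20: vr[B=2048/655 C=2560/793 D=768/205 E=4 F=4 H=1024/263] → run B
t=21: vr[B=3072/655 C=2560/793 D=768/205 E=4 F=4 H=1024/263] → run C
t=22: vr[B=3072/655 D=768/205 E=4 F=4 H=1024/263] → run D
t=23: vr[B=3072/655 D=1024/205 E=4 F=4 H=1024/263] → run H
t=24: vr[B=3072/655 D=1024/205 E=4 F=4 H=1536/263] → run E
t=25: vr[B=3072/655 D=1024/205 F=4 H=1536/263] → run F
t=26: vr[B=3072/655 D=1024/205 H=1536/263] → run B
t=27: vr[D=1024/205 H=1536/263] → run D
t=28: vr[D=256/41 H=1536/263] → run H
t=29: vr[D=256/41] → run D
t=30: vr[D=1536/205] → run D
t=31: vr[D=1792/205] → run D
t=32: (idle)
t=33: (idle)
t=34: (idle)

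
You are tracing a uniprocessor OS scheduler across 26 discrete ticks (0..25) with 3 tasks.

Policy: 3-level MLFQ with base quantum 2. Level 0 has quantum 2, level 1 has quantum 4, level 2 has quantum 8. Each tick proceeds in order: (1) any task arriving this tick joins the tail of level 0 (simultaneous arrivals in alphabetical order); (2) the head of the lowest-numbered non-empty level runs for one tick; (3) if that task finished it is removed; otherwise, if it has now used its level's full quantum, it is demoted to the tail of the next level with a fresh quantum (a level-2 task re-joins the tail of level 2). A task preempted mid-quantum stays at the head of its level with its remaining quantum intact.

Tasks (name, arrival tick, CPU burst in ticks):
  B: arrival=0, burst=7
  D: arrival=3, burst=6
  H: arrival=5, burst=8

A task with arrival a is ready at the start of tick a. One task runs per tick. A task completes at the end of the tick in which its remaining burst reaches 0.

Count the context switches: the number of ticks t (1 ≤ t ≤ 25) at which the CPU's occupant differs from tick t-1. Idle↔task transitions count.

context switches = 8

t=0: L0/L1/L2 = B/-/- → run B
t=1: L0/L1/L2 = B/-/- → run B
t=2: L0/L1/L2 = -/B/- → run B
t=3: L0/L1/L2 = D/B/- → run D
t=4: L0/L1/L2 = D/B/- → run D
t=5: L0/L1/L2 = H/BD/- → run H
t=6: L0/L1/L2 = H/BD/- → run H
t=7: L0/L1/L2 = -/BDH/- → run B
t=8: L0/L1/L2 = -/BDH/- → run B
t=9: L0/L1/L2 = -/BDH/- → run B
t=10: L0/L1/L2 = -/DH/B → run D
t=11: L0/L1/L2 = -/DH/B → run D
t=12: L0/L1/L2 = -/DH/B → run D
t=13: L0/L1/L2 = -/DH/B → run D
t=14: L0/L1/L2 = -/H/B → run H
t=15: L0/L1/L2 = -/H/B → run H
t=16: L0/L1/L2 = -/H/B → run H
t=17: L0/L1/L2 = -/H/B → run H
t=18: L0/L1/L2 = -/-/BH → run B
t=19: L0/L1/L2 = -/-/H → run H
t=20: L0/L1/L2 = -/-/H → run H
t=21: (idle)
t=22: (idle)
t=23: (idle)
t=24: (idle)
t=25: (idle)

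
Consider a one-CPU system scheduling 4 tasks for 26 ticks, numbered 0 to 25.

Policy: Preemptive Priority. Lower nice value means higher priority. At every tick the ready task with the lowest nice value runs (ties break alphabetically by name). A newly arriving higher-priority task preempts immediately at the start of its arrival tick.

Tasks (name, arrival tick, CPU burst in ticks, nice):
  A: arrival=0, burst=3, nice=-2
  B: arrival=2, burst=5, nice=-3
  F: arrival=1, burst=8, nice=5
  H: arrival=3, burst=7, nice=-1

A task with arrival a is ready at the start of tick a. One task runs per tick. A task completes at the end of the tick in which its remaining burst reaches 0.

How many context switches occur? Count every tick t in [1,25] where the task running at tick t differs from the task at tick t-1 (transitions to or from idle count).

t=0: ready={A} → run A
t=1: ready={A,F} → run A
t=2: ready={A,B,F} → run B
t=3: ready={A,B,F,H} → run B
t=4: ready={A,B,F,H} → run B
t=5: ready={A,B,F,H} → run B
t=6: ready={A,B,F,H} → run B
t=7: ready={A,F,H} → run A
t=8: ready={F,H} → run H
t=9: ready={F,H} → run H
t=10: ready={F,H} → run H
t=11: ready={F,H} → run H
t=12: ready={F,H} → run H
t=13: ready={F,H} → run H
t=14: ready={F,H} → run H
t=15: ready={F} → run F
t=16: ready={F} → run F
t=17: ready={F} → run F
t=18: ready={F} → run F
t=19: ready={F} → run F
t=20: ready={F} → run F
t=21: ready={F} → run F
t=22: ready={F} → run F
t=23: (idle)
t=24: (idle)
t=25: (idle)

context switches = 5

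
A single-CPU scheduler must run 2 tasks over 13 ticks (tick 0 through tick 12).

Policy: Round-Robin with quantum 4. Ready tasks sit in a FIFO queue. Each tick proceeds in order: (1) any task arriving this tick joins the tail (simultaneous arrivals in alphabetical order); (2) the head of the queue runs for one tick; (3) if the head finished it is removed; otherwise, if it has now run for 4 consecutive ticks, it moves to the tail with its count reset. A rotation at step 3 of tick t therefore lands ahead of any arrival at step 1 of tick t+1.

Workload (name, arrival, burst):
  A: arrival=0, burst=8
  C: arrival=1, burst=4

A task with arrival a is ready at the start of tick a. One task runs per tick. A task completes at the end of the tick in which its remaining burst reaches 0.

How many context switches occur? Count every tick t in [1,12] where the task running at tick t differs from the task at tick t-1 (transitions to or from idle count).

t=0: queue=[A] q_used=0 → run A
t=1: queue=[A,C] q_used=1 → run A
t=2: queue=[A,C] q_used=2 → run A
t=3: queue=[A,C] q_used=3 → run A
t=4: queue=[C,A] q_used=0 → run C
t=5: queue=[C,A] q_used=1 → run C
t=6: queue=[C,A] q_used=2 → run C
t=7: queue=[C,A] q_used=3 → run C
t=8: queue=[A] q_used=0 → run A
t=9: queue=[A] q_used=1 → run A
t=10: queue=[A] q_used=2 → run A
t=11: queue=[A] q_used=3 → run A
t=12: (idle)

context switches = 3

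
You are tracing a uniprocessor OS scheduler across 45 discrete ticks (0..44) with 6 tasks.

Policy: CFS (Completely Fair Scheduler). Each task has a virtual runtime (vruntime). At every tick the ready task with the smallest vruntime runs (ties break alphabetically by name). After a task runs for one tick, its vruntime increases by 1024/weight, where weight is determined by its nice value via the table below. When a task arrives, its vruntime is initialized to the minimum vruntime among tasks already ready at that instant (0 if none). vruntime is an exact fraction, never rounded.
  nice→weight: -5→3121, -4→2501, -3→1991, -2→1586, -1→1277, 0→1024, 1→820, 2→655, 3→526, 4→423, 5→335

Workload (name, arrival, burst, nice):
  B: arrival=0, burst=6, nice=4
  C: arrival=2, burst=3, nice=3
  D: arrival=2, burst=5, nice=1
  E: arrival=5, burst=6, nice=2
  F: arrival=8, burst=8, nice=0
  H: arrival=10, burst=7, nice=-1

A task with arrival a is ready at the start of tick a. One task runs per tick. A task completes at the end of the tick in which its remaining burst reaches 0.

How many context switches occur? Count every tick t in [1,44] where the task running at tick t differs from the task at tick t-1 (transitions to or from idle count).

context switches = 32

t=0: vr[B=0] → run B
t=1: vr[B=1024/423] → run B
t=2: vr[B=2048/423 C=2048/423 D=2048/423] → run B
t=3: vr[B=1024/141 C=2048/423 D=2048/423] → run C
t=4: vr[B=1024/141 C=755200/111249 D=2048/423] → run D
t=5: vr[B=1024/141 C=755200/111249 D=528128/86715 E=528128/86715] → run D
t=6: vr[B=1024/141 C=755200/111249 D=636416/86715 E=528128/86715] → run E
t=7: vr[B=1024/141 C=755200/111249 D=636416/86715 E=17388800/2271933] → run C
t=8: vr[B=1024/141 C=971776/111249 D=636416/86715 E=17388800/2271933 F=1024/141] → run B
t=9: vr[B=4096/423 C=971776/111249 D=636416/86715 E=17388800/2271933 F=1024/141] → run F
t=10: vr[B=4096/423 C=971776/111249 D=636416/86715 E=17388800/2271933 F=1165/141 H=636416/86715] → run D
t=11: vr[B=4096/423 C=971776/111249 D=744704/86715 E=17388800/2271933 F=1165/141 H=636416/86715] → run H
t=12: vr[B=4096/423 C=971776/111249 D=744704/86715 E=17388800/2271933 F=1165/141 H=901499392/110735055] → run E
t=13: vr[B=4096/423 C=971776/111249 D=744704/86715 E=104703232/11359665 F=1165/141 H=901499392/110735055] → run H
t=14: vr[B=4096/423 C=971776/111249 D=744704/86715 E=104703232/11359665 F=1165/141 H=990295552/110735055] → run F
t=15: vr[B=4096/423 C=971776/111249 D=744704/86715 E=104703232/11359665 F=1306/141 H=990295552/110735055] → run D
t=16: vr[B=4096/423 C=971776/111249 D=852992/86715 E=104703232/11359665 F=1306/141 H=990295552/110735055] → run C
t=17: vr[B=4096/423 D=852992/86715 E=104703232/11359665 F=1306/141 H=990295552/110735055] → run H
t=18: vr[B=4096/423 D=852992/86715 E=104703232/11359665 F=1306/141 H=1079091712/110735055] → run E
t=19: vr[B=4096/423 D=852992/86715 E=122462464/11359665 F=1306/141 H=1079091712/110735055] → run F
t=20: vr[B=4096/423 D=852992/86715 E=122462464/11359665 F=1447/141 H=1079091712/110735055] → run B
t=21: vr[B=5120/423 D=852992/86715 E=122462464/11359665 F=1447/141 H=1079091712/110735055] → run H
t=22: vr[B=5120/423 D=852992/86715 E=122462464/11359665 F=1447/141 H=1167887872/110735055] → run D
t=23: vr[B=5120/423 E=122462464/11359665 F=1447/141 H=1167887872/110735055] → run F
t=24: vr[B=5120/423 E=122462464/11359665 F=1588/141 H=1167887872/110735055] → run H
t=25: vr[B=5120/423 E=122462464/11359665 F=1588/141 H=1256684032/110735055] → run E
t=26: vr[B=5120/423 E=140221696/11359665 F=1588/141 H=1256684032/110735055] → run F
t=27: vr[B=5120/423 E=140221696/11359665 F=1729/141 H=1256684032/110735055] → run H
t=28: vr[B=5120/423 E=140221696/11359665 F=1729/141 H=1345480192/110735055] → run B
t=29: vr[E=140221696/11359665 F=1729/141 H=1345480192/110735055] → run H
t=30: vr[E=140221696/11359665 F=1729/141] → run F
t=31: vr[E=140221696/11359665 F=1870/141] → run E
t=32: vr[E=157980928/11359665 F=1870/141] → run F
t=33: vr[E=157980928/11359665 F=2011/141] → run E
t=34: vr[F=2011/141] → run F
t=35: (idle)
t=36: (idle)
t=37: (idle)
t=38: (idle)
t=39: (idle)
t=40: (idle)
t=41: (idle)
t=42: (idle)
t=43: (idle)
t=44: (idle)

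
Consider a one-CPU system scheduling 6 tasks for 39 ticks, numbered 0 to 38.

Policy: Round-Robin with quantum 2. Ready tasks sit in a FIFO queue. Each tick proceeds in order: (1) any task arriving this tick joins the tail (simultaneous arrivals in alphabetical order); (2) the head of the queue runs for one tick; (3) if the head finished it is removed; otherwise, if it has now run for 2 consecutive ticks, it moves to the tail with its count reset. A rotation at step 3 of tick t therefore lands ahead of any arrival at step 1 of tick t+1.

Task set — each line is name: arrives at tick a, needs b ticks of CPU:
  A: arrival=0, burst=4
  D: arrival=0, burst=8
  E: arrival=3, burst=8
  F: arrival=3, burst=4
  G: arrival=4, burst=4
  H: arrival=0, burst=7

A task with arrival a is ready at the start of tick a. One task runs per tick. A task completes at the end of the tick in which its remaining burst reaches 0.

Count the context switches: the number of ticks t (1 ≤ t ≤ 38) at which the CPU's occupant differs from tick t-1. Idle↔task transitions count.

context switches = 18

t=0: queue=[A,D,H] q_used=0 → run A
t=1: queue=[A,D,H] q_used=1 → run A
t=2: queue=[D,H,A] q_used=0 → run D
t=3: queue=[D,H,A,E,F] q_used=1 → run D
t=4: queue=[H,A,E,F,D,G] q_used=0 → run H
t=5: queue=[H,A,E,F,D,G] q_used=1 → run H
t=6: queue=[A,E,F,D,G,H] q_used=0 → run A
t=7: queue=[A,E,F,D,G,H] q_used=1 → run A
t=8: queue=[E,F,D,G,H] q_used=0 → run E
t=9: queue=[E,F,D,G,H] q_used=1 → run E
t=10: queue=[F,D,G,H,E] q_used=0 → run F
t=11: queue=[F,D,G,H,E] q_used=1 → run F
t=12: queue=[D,G,H,E,F] q_used=0 → run D
t=13: queue=[D,G,H,E,F] q_used=1 → run D
t=14: queue=[G,H,E,F,D] q_used=0 → run G
t=15: queue=[G,H,E,F,D] q_used=1 → run G
t=16: queue=[H,E,F,D,G] q_used=0 → run H
t=17: queue=[H,E,F,D,G] q_used=1 → run H
t=18: queue=[E,F,D,G,H] q_used=0 → run E
t=19: queue=[E,F,D,G,H] q_used=1 → run E
t=20: queue=[F,D,G,H,E] q_used=0 → run F
t=21: queue=[F,D,G,H,E] q_used=1 → run F
t=22: queue=[D,G,H,E] q_used=0 → run D
t=23: queue=[D,G,H,E] q_used=1 → run D
t=24: queue=[G,H,E,D] q_used=0 → run G
t=25: queue=[G,H,E,D] q_used=1 → run G
t=26: queue=[H,E,D] q_used=0 → run H
t=27: queue=[H,E,D] q_used=1 → run H
t=28: queue=[E,D,H] q_used=0 → run E
t=29: queue=[E,D,H] q_used=1 → run E
t=30: queue=[D,H,E] q_used=0 → run D
t=31: queue=[D,H,E] q_used=1 → run D
t=32: queue=[H,E] q_used=0 → run H
t=33: queue=[E] q_used=0 → run E
t=34: queue=[E] q_used=1 → run E
t=35: (idle)
t=36: (idle)
t=37: (idle)
t=38: (idle)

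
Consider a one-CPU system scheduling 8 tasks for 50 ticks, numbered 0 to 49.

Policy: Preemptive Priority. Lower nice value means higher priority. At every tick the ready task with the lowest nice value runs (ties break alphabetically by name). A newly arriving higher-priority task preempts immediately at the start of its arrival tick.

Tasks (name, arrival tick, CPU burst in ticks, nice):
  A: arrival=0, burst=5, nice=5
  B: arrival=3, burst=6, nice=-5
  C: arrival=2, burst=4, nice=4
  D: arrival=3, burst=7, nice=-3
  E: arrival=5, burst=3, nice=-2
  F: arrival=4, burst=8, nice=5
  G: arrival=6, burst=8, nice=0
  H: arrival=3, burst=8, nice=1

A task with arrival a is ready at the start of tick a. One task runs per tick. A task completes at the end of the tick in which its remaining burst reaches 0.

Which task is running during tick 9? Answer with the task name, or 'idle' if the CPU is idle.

running at tick 9 = D

t=0: ready={A} → run A
t=1: ready={A} → run A
t=2: ready={A,C} → run C
t=3: ready={A,B,C,D,H} → run B
t=4: ready={A,B,C,D,F,H} → run B
t=5: ready={A,B,C,D,E,F,H} → run B
t=6: ready={A,B,C,D,E,F,G,H} → run B
t=7: ready={A,B,C,D,E,F,G,H} → run B
t=8: ready={A,B,C,D,E,F,G,H} → run B
t=9: ready={A,C,D,E,F,G,H} → run D
t=10: ready={A,C,D,E,F,G,H} → run D
t=11: ready={A,C,D,E,F,G,H} → run D
t=12: ready={A,C,D,E,F,G,H} → run D
t=13: ready={A,C,D,E,F,G,H} → run D
t=14: ready={A,C,D,E,F,G,H} → run D
t=15: ready={A,C,D,E,F,G,H} → run D
t=16: ready={A,C,E,F,G,H} → run E
t=17: ready={A,C,E,F,G,H} → run E
t=18: ready={A,C,E,F,G,H} → run E
t=19: ready={A,C,F,G,H} → run G
t=20: ready={A,C,F,G,H} → run G
t=21: ready={A,C,F,G,H} → run G
t=22: ready={A,C,F,G,H} → run G
t=23: ready={A,C,F,G,H} → run G
t=24: ready={A,C,F,G,H} → run G
t=25: ready={A,C,F,G,H} → run G
t=26: ready={A,C,F,G,H} → run G
t=27: ready={A,C,F,H} → run H
t=28: ready={A,C,F,H} → run H
t=29: ready={A,C,F,H} → run H
t=30: ready={A,C,F,H} → run H
t=31: ready={A,C,F,H} → run H
t=32: ready={A,C,F,H} → run H
t=33: ready={A,C,F,H} → run H
t=34: ready={A,C,F,H} → run H
t=35: ready={A,C,F} → run C
t=36: ready={A,C,F} → run C
t=37: ready={A,C,F} → run C
t=38: ready={A,F} → run A
t=39: ready={A,F} → run A
t=40: ready={A,F} → run A
t=41: ready={F} → run F
t=42: ready={F} → run F
t=43: ready={F} → run F
t=44: ready={F} → run F
t=45: ready={F} → run F
t=46: ready={F} → run F
t=47: ready={F} → run F
t=48: ready={F} → run F
t=49: (idle)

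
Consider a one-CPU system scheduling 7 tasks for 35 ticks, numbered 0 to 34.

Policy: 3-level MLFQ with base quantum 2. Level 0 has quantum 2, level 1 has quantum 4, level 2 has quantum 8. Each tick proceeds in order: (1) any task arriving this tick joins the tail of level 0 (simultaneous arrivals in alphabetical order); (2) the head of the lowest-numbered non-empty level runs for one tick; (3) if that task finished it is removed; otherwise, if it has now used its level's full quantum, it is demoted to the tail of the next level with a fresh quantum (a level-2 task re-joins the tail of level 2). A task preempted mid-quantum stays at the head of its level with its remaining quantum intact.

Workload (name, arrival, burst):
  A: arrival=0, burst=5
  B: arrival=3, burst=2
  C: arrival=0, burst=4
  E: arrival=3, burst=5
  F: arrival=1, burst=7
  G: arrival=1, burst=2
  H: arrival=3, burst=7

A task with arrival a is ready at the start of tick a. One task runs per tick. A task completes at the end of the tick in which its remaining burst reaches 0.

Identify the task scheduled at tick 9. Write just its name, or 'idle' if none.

running at tick 9 = B

t=0: L0/L1/L2 = AC/-/- → run A
t=1: L0/L1/L2 = ACFG/-/- → run A
t=2: L0/L1/L2 = CFG/A/- → run C
t=3: L0/L1/L2 = CFGBEH/A/- → run C
t=4: L0/L1/L2 = FGBEH/AC/- → run F
t=5: L0/L1/L2 = FGBEH/AC/- → run F
t=6: L0/L1/L2 = GBEH/ACF/- → run G
t=7: L0/L1/L2 = GBEH/ACF/- → run G
t=8: L0/L1/L2 = BEH/ACF/- → run B
t=9: L0/L1/L2 = BEH/ACF/- → run B
t=10: L0/L1/L2 = EH/ACF/- → run E
t=11: L0/L1/L2 = EH/ACF/- → run E
t=12: L0/L1/L2 = H/ACFE/- → run H
t=13: L0/L1/L2 = H/ACFE/- → run H
t=14: L0/L1/L2 = -/ACFEH/- → run A
t=15: L0/L1/L2 = -/ACFEH/- → run A
t=16: L0/L1/L2 = -/ACFEH/- → run A
t=17: L0/L1/L2 = -/CFEH/- → run C
t=18: L0/L1/L2 = -/CFEH/- → run C
t=19: L0/L1/L2 = -/FEH/- → run F
t=20: L0/L1/L2 = -/FEH/- → run F
t=21: L0/L1/L2 = -/FEH/- → run F
t=22: L0/L1/L2 = -/FEH/- → run F
t=23: L0/L1/L2 = -/EH/F → run E
t=24: L0/L1/L2 = -/EH/F → run E
t=25: L0/L1/L2 = -/EH/F → run E
t=26: L0/L1/L2 = -/H/F → run H
t=27: L0/L1/L2 = -/H/F → run H
t=28: L0/L1/L2 = -/H/F → run H
t=29: L0/L1/L2 = -/H/F → run H
t=30: L0/L1/L2 = -/-/FH → run F
t=31: L0/L1/L2 = -/-/H → run H
t=32: (idle)
t=33: (idle)
t=34: (idle)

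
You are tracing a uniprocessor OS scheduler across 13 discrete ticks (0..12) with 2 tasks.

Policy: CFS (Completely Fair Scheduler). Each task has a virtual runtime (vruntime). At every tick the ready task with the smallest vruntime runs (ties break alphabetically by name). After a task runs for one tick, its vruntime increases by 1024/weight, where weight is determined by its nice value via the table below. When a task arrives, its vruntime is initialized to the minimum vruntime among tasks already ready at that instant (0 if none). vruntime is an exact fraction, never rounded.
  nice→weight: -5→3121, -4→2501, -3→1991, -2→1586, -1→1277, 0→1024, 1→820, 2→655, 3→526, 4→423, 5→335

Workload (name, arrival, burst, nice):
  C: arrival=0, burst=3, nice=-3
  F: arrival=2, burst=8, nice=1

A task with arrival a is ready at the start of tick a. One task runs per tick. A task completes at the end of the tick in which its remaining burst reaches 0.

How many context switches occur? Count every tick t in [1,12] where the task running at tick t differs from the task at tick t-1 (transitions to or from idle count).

t=0: vr[C=0] → run C
t=1: vr[C=1024/1991] → run C
t=2: vr[C=2048/1991 F=2048/1991] → run C
t=3: vr[F=2048/1991] → run F
t=4: vr[F=929536/408155] → run F
t=5: vr[F=1439232/408155] → run F
t=6: vr[F=1948928/408155] → run F
t=7: vr[F=2458624/408155] → run F
t=8: vr[F=593664/81631] → run F
t=9: vr[F=3478016/408155] → run F
t=10: vr[F=3987712/408155] → run F
t=11: (idle)
t=12: (idle)

context switches = 2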